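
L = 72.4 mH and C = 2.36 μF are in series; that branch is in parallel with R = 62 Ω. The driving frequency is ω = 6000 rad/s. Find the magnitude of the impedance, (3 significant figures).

X_L = ωL = 434 Ω
X_C = 1/(ωC) = 70.6 Ω
Branch 1: Z₁ = R = 62.0 Ω
Branch 2 (series LC): Z₂ = j(X_L − X_C) = j364 Ω
Parallel: Z = Z₁Z₂/(Z₁+Z₂), |Z| = 61.1 Ω, ∠Z = 9.67°

61.1 Ω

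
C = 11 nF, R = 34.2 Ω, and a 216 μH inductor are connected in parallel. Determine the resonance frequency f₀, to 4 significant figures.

ω₀ = 1/√(LC) = 1/√(0.000216 × 1.1e-08) = 648700 rad/s
f₀ = ω₀/(2π) = 103.3 kHz

103.3 kHz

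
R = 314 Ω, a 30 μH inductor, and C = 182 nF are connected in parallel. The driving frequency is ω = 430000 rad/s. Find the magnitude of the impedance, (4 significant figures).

305.8 Ω

X_L = ωL = 12.90 Ω
X_C = 1/(ωC) = 12.78 Ω
Parallel: admittances add. Y = 1/R + 1/(jωL) + jωC
Y = (0.003185 + j0.0007406) S
|Y| = 0.003270 S → |Z| = 1/|Y| = 305.8 Ω, ∠Z = −∠Y = -13.09°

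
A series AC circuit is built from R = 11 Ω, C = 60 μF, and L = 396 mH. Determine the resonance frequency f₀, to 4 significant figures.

32.65 Hz

ω₀ = 1/√(LC) = 1/√(0.396 × 6e-05) = 205.2 rad/s
f₀ = ω₀/(2π) = 32.65 Hz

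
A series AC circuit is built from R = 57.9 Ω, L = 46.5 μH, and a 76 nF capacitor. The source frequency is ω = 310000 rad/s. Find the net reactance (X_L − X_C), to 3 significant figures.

X_L = ωL = 14.4 Ω
X_C = 1/(ωC) = 42.4 Ω
X = 14.4 − 42.4 = -28.0 Ω

-28.0 Ω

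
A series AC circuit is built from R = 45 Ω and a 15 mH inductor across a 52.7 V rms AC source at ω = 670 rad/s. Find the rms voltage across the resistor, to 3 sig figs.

51.4 V

X_L = ωL = 10.0 Ω
Z = 45.0 + j10.0 Ω
|Z| = √(45.0² + 10.0²) = 46.1 Ω
I = V/|Z| = 1.14 A
V_R = I·|Z_R| = 1.14 × 45.0 = 51.4 V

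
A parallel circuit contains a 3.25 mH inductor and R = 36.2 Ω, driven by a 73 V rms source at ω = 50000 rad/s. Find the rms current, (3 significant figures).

2.07 A

X_L = ωL = 162 Ω
Parallel: admittances add. Y = 1/R + 1/(jωL)
Y = (0.0276 − j0.00615) S
|Y| = 0.0283 S → |Z| = 1/|Y| = 35.3 Ω, ∠Z = −∠Y = 12.6°
I = V/|Z| = 73/35.3 = 2.07 A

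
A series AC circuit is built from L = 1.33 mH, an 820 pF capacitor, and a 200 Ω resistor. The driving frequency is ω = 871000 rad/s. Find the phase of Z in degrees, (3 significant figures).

X_L = ωL = 1160 Ω
X_C = 1/(ωC) = 1400 Ω
Net reactance X = X_L − X_C = -242 Ω
Z = 200 − j242 Ω
|Z| = √(200² + 242²) = 314 Ω
∠Z = arctan(-242/200) = -50.4°

-50.4°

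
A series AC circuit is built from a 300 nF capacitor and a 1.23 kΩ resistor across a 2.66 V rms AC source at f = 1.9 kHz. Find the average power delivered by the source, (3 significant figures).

5.47 mW

ω = 2πf = 11940 rad/s
X_C = 1/(ωC) = 279 Ω
Z = 1230 − j279 Ω
|Z| = √(1230² + 279²) = 1260 Ω
∠Z = arctan(-279/1230) = -12.8°
I = V/|Z| = 2.11 mA
P = VI cos φ = 2.66 × 0.00211 × cos(-12.8°) = 5.47 mW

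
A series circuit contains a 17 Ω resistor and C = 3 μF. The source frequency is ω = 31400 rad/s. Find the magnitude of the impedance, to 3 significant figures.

20.0 Ω

X_C = 1/(ωC) = 10.6 Ω
Z = 17.0 − j10.6 Ω
|Z| = √(17.0² + 10.6²) = 20.0 Ω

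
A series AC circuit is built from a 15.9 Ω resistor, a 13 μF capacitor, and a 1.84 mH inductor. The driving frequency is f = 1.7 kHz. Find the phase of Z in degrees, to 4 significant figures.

38.07°

ω = 2πf = 10680 rad/s
X_L = ωL = 19.65 Ω
X_C = 1/(ωC) = 7.202 Ω
Net reactance X = X_L − X_C = 12.45 Ω
Z = 15.90 + j12.45 Ω
|Z| = √(15.90² + 12.45²) = 20.20 Ω
∠Z = arctan(12.45/15.90) = 38.07°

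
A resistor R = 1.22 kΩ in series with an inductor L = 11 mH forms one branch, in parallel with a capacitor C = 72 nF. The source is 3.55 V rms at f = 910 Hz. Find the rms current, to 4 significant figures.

3.185 mA

ω = 2πf = 5718 rad/s
X_L = ωL = 62.89 Ω
X_C = 1/(ωC) = 2429 Ω
Branch 1 (R+jX_L): Z₁ = 1220 + j62.89 Ω, |Z₁| = 1222 Ω
Branch 2 (−jX_C): Z₂ = −j2429 Ω
Parallel: Z = Z₁Z₂/(Z₁+Z₂), |Z| = 1115 Ω, ∠Z = -24.32°
I = V/|Z| = 3.55/1115 = 3.185 mA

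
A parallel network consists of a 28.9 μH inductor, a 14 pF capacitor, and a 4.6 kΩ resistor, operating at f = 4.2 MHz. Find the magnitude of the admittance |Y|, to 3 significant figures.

ω = 2πf = 2.639e+07 rad/s
X_L = ωL = 763 Ω
X_C = 1/(ωC) = 2710 Ω
Parallel: admittances add. Y = 1/R + 1/(jωL) + jωC
Y = (0.000217 − j0.000942) S
|Y| = 0.000967 S → |Z| = 1/|Y| = 1030 Ω, ∠Z = −∠Y = 77.0°

967 μS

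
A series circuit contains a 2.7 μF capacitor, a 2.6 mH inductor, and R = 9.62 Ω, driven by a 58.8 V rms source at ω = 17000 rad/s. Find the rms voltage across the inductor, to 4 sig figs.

106.6 V

X_L = ωL = 44.20 Ω
X_C = 1/(ωC) = 21.79 Ω
Net reactance X = X_L − X_C = 22.41 Ω
Z = 9.620 + j22.41 Ω
|Z| = √(9.620² + 22.41²) = 24.39 Ω
I = V/|Z| = 2.411 A
V_L = I·|Z_L| = 2.411 × 44.20 = 106.6 V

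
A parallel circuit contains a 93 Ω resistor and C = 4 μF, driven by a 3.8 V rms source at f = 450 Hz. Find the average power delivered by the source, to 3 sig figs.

ω = 2πf = 2827 rad/s
X_C = 1/(ωC) = 88.4 Ω
Parallel: admittances add. Y = 1/R + jωC
Y = (0.0108 + j0.0113) S
|Y| = 0.0156 S → |Z| = 1/|Y| = 64.1 Ω, ∠Z = −∠Y = -46.4°
I = V/|Z| = 59.3 mA
P = VI cos φ = 3.8 × 0.0593 × cos(-46.4°) = 155 mW

155 mW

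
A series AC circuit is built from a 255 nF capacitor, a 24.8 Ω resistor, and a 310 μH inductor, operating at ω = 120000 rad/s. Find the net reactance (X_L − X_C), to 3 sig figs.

4.52 Ω

X_L = ωL = 37.2 Ω
X_C = 1/(ωC) = 32.7 Ω
X = 37.2 − 32.7 = 4.52 Ω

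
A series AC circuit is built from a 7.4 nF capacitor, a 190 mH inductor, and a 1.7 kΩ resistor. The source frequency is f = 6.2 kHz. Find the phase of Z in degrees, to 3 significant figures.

ω = 2πf = 38960 rad/s
X_L = ωL = 7400 Ω
X_C = 1/(ωC) = 3470 Ω
Net reactance X = X_L − X_C = 3930 Ω
Z = 1700 + j3930 Ω
|Z| = √(1700² + 3930²) = 4280 Ω
∠Z = arctan(3930/1700) = 66.6°

66.6°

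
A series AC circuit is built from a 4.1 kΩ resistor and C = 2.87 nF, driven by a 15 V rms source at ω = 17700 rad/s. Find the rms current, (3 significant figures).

746 μA

X_C = 1/(ωC) = 19700 Ω
Z = 4100 − j19700 Ω
|Z| = √(4100² + 19700²) = 20100 Ω
I = V/|Z| = 15/20100 = 746 μA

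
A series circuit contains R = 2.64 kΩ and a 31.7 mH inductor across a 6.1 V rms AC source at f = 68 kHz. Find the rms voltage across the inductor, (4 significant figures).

ω = 2πf = 427300 rad/s
X_L = ωL = 13540 Ω
Z = 2640 + j13540 Ω
|Z| = √(2640² + 13540²) = 13800 Ω
I = V/|Z| = 442.1 μA
V_L = I·|Z_L| = 0.0004421 × 13540 = 5.987 V

5.987 V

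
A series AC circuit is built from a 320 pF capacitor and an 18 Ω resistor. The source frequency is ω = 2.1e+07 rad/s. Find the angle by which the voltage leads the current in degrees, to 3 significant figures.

-83.1°

X_C = 1/(ωC) = 149 Ω
Z = 18.0 − j149 Ω
|Z| = √(18.0² + 149²) = 150 Ω
∠Z = arctan(-149/18.0) = -83.1°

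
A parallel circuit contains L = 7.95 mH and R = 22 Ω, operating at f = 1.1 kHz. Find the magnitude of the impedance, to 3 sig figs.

20.4 Ω

ω = 2πf = 6912 rad/s
X_L = ωL = 54.9 Ω
Parallel: admittances add. Y = 1/R + 1/(jωL)
Y = (0.0455 − j0.0182) S
|Y| = 0.0490 S → |Z| = 1/|Y| = 20.4 Ω, ∠Z = −∠Y = 21.8°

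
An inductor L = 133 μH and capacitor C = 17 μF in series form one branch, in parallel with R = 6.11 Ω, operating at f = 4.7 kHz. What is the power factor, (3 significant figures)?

0.302

ω = 2πf = 29530 rad/s
X_L = ωL = 3.93 Ω
X_C = 1/(ωC) = 1.99 Ω
Branch 1: Z₁ = R = 6.11 Ω
Branch 2 (series LC): Z₂ = j(X_L − X_C) = j1.94 Ω
Parallel: Z = Z₁Z₂/(Z₁+Z₂), |Z| = 1.85 Ω, ∠Z = 72.4°
cos φ = cos(72.4°) = 0.302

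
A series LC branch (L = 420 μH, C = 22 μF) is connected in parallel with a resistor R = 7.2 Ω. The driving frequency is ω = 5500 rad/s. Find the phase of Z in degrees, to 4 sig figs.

-50.41°

X_L = ωL = 2.310 Ω
X_C = 1/(ωC) = 8.264 Ω
Branch 1: Z₁ = R = 7.200 Ω
Branch 2 (series LC): Z₂ = j(X_L − X_C) = −j5.954 Ω
Parallel: Z = Z₁Z₂/(Z₁+Z₂), |Z| = 4.589 Ω, ∠Z = -50.41°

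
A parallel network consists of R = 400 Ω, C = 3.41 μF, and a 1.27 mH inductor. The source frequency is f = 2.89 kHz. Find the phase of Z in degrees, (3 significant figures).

ω = 2πf = 18160 rad/s
X_L = ωL = 23.1 Ω
X_C = 1/(ωC) = 16.1 Ω
Parallel: admittances add. Y = 1/R + 1/(jωL) + jωC
Y = (0.00250 + j0.0186) S
|Y| = 0.0187 S → |Z| = 1/|Y| = 53.4 Ω, ∠Z = −∠Y = -82.3°

-82.3°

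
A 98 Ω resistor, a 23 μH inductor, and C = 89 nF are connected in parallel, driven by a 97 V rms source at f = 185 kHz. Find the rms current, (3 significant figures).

ω = 2πf = 1.162e+06 rad/s
X_L = ωL = 26.7 Ω
X_C = 1/(ωC) = 9.67 Ω
Parallel: admittances add. Y = 1/R + 1/(jωL) + jωC
Y = (0.0102 + j0.0660) S
|Y| = 0.0668 S → |Z| = 1/|Y| = 15.0 Ω, ∠Z = −∠Y = -81.2°
I = V/|Z| = 97/15.0 = 6.48 A

6.48 A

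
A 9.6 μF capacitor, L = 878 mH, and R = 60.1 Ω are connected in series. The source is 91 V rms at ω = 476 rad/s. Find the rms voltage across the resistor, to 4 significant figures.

X_L = ωL = 417.9 Ω
X_C = 1/(ωC) = 218.8 Ω
Net reactance X = X_L − X_C = 199.1 Ω
Z = 60.10 + j199.1 Ω
|Z| = √(60.10² + 199.1²) = 208.0 Ω
I = V/|Z| = 437.6 mA
V_R = I·|Z_R| = 0.4376 × 60.10 = 26.30 V

26.30 V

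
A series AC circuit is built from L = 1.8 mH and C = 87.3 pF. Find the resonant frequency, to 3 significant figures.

ω₀ = 1/√(LC) = 1/√(0.0018 × 8.73e-11) = 2.523e+06 rad/s
f₀ = ω₀/(2π) = 401 kHz

401 kHz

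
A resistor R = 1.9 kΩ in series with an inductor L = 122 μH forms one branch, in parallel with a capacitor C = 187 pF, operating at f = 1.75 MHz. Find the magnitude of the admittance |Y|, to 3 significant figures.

ω = 2πf = 1.1e+07 rad/s
X_L = ωL = 1340 Ω
X_C = 1/(ωC) = 486 Ω
Branch 1 (R+jX_L): Z₁ = 1900 + j1340 Ω, |Z₁| = 2330 Ω
Branch 2 (−jX_C): Z₂ = −j486 Ω
Parallel: Z = Z₁Z₂/(Z₁+Z₂), |Z| = 543 Ω, ∠Z = -79.0°
|Y| = 1/|Z| = 1.84 mS

1.84 mS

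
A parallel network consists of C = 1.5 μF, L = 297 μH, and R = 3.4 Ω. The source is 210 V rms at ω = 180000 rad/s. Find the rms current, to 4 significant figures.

X_L = ωL = 53.46 Ω
X_C = 1/(ωC) = 3.704 Ω
Parallel: admittances add. Y = 1/R + 1/(jωL) + jωC
Y = (0.2941 + j0.2513) S
|Y| = 0.3869 S → |Z| = 1/|Y| = 2.585 Ω, ∠Z = −∠Y = -40.51°
I = V/|Z| = 210/2.585 = 81.24 A

81.24 A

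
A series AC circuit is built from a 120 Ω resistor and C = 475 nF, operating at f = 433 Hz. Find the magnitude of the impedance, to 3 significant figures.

ω = 2πf = 2721 rad/s
X_C = 1/(ωC) = 774 Ω
Z = 120 − j774 Ω
|Z| = √(120² + 774²) = 783 Ω

783 Ω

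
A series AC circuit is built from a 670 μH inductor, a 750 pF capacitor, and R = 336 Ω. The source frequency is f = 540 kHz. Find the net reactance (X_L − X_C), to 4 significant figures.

ω = 2πf = 3.393e+06 rad/s
X_L = ωL = 2273 Ω
X_C = 1/(ωC) = 393.0 Ω
X = 2273 − 393.0 = 1880 Ω

1880 Ω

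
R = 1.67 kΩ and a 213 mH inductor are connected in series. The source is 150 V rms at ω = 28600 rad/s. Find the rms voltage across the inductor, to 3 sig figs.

145 V

X_L = ωL = 6090 Ω
Z = 1670 + j6090 Ω
|Z| = √(1670² + 6090²) = 6320 Ω
I = V/|Z| = 23.7 mA
V_L = I·|Z_L| = 0.0237 × 6090 = 145 V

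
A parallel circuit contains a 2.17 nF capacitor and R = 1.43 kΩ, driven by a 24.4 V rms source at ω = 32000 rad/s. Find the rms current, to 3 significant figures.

17.1 mA

X_C = 1/(ωC) = 14400 Ω
Parallel: admittances add. Y = 1/R + jωC
Y = (0.000699 + j6.94e-05) S
|Y| = 0.000703 S → |Z| = 1/|Y| = 1420 Ω, ∠Z = −∠Y = -5.67°
I = V/|Z| = 24.4/1420 = 17.1 mA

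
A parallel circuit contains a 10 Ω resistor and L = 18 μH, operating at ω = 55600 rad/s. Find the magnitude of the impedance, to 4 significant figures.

X_L = ωL = 1.001 Ω
Parallel: admittances add. Y = 1/R + 1/(jωL)
Y = (0.1000 − j0.9992) S
|Y| = 1.004 S → |Z| = 1/|Y| = 0.9958 Ω, ∠Z = −∠Y = 84.28°

0.9958 Ω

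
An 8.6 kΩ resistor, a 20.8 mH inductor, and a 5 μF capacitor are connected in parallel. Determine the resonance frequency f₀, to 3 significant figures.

494 Hz

ω₀ = 1/√(LC) = 1/√(0.0208 × 5e-06) = 3101 rad/s
f₀ = ω₀/(2π) = 494 Hz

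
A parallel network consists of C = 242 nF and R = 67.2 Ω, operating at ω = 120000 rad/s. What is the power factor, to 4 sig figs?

0.4560

X_C = 1/(ωC) = 34.44 Ω
Parallel: admittances add. Y = 1/R + jωC
Y = (0.01488 + j0.02904) S
|Y| = 0.03263 S → |Z| = 1/|Y| = 30.65 Ω, ∠Z = −∠Y = -62.87°
cos φ = cos(-62.87°) = 0.4560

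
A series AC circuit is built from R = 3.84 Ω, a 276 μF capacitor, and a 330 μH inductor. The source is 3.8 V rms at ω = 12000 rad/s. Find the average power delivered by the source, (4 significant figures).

X_L = ωL = 3.960 Ω
X_C = 1/(ωC) = 0.3019 Ω
Net reactance X = X_L − X_C = 3.658 Ω
Z = 3.840 + j3.658 Ω
|Z| = √(3.840² + 3.658²) = 5.303 Ω
∠Z = arctan(3.658/3.840) = 43.61°
I = V/|Z| = 716.5 mA
P = VI cos φ = 3.8 × 0.7165 × cos(43.61°) = 1.971 W

1.971 W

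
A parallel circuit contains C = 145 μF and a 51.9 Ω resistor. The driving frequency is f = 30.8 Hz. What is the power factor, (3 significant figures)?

0.566

ω = 2πf = 193.5 rad/s
X_C = 1/(ωC) = 35.6 Ω
Parallel: admittances add. Y = 1/R + jωC
Y = (0.0193 + j0.0281) S
|Y| = 0.0340 S → |Z| = 1/|Y| = 29.4 Ω, ∠Z = −∠Y = -55.5°
cos φ = cos(-55.5°) = 0.566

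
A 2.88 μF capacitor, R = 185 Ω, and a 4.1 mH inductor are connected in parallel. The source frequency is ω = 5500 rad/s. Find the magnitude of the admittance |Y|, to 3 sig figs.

X_L = ωL = 22.6 Ω
X_C = 1/(ωC) = 63.1 Ω
Parallel: admittances add. Y = 1/R + 1/(jωL) + jωC
Y = (0.00541 − j0.0285) S
|Y| = 0.0290 S → |Z| = 1/|Y| = 34.5 Ω, ∠Z = −∠Y = 79.3°

29.0 mS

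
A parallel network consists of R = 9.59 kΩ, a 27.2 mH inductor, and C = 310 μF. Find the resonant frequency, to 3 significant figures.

54.8 Hz

ω₀ = 1/√(LC) = 1/√(0.0272 × 0.00031) = 344.4 rad/s
f₀ = ω₀/(2π) = 54.8 Hz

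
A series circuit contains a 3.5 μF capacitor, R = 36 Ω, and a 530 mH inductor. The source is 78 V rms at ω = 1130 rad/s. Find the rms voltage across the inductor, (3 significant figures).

134 V

X_L = ωL = 599 Ω
X_C = 1/(ωC) = 253 Ω
Net reactance X = X_L − X_C = 346 Ω
Z = 36.0 + j346 Ω
|Z| = √(36.0² + 346²) = 348 Ω
I = V/|Z| = 224 mA
V_L = I·|Z_L| = 0.224 × 599 = 134 V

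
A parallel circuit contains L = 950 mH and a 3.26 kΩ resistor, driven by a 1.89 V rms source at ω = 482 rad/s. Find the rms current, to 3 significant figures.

4.17 mA

X_L = ωL = 458 Ω
Parallel: admittances add. Y = 1/R + 1/(jωL)
Y = (0.000307 − j0.00218) S
|Y| = 0.00221 S → |Z| = 1/|Y| = 453 Ω, ∠Z = −∠Y = 82.0°
I = V/|Z| = 1.89/453 = 4.17 mA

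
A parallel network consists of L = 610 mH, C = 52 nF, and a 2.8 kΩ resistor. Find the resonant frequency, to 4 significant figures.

ω₀ = 1/√(LC) = 1/√(0.61 × 5.2e-08) = 5615 rad/s
f₀ = ω₀/(2π) = 893.6 Hz

893.6 Hz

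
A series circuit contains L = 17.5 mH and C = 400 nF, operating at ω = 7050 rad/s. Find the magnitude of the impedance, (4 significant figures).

X_L = ωL = 123.4 Ω
X_C = 1/(ωC) = 354.6 Ω
Net reactance X = X_L − X_C = -231.2 Ω
Z = − j231.2 Ω
|Z| = √(0² + 231.2²) = 231.2 Ω

231.2 Ω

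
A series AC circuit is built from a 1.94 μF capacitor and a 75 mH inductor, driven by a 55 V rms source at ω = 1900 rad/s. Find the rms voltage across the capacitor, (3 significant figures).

X_L = ωL = 142 Ω
X_C = 1/(ωC) = 271 Ω
Net reactance X = X_L − X_C = -129 Ω
Z = − j129 Ω
|Z| = √(0² + 129²) = 129 Ω
I = V/|Z| = 427 mA
V_C = I·|Z_C| = 0.427 × 271 = 116 V

116 V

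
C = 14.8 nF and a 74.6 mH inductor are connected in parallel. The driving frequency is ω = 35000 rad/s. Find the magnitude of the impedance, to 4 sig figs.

7407 Ω

X_L = ωL = 2611 Ω
X_C = 1/(ωC) = 1931 Ω
Parallel: admittances add. Y = 1/(jωL) + jωC
Y = (0 + j0.0001350) S
|Y| = 0.0001350 S → |Z| = 1/|Y| = 7407 Ω, ∠Z = −∠Y = -90.00°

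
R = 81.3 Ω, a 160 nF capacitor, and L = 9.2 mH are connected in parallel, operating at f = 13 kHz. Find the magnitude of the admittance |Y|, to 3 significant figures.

ω = 2πf = 81680 rad/s
X_L = ωL = 751 Ω
X_C = 1/(ωC) = 76.5 Ω
Parallel: admittances add. Y = 1/R + 1/(jωL) + jωC
Y = (0.0123 + j0.0117) S
|Y| = 0.0170 S → |Z| = 1/|Y| = 58.8 Ω, ∠Z = −∠Y = -43.7°

17.0 mS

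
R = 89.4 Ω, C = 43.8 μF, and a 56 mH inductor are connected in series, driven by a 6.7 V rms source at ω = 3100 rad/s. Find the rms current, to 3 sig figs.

35.5 mA

X_L = ωL = 174 Ω
X_C = 1/(ωC) = 7.36 Ω
Net reactance X = X_L − X_C = 166 Ω
Z = 89.4 + j166 Ω
|Z| = √(89.4² + 166²) = 189 Ω
I = V/|Z| = 6.7/189 = 35.5 mA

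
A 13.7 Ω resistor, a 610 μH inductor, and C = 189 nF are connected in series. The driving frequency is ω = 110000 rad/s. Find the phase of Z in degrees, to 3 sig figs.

X_L = ωL = 67.1 Ω
X_C = 1/(ωC) = 48.1 Ω
Net reactance X = X_L − X_C = 19.0 Ω
Z = 13.7 + j19.0 Ω
|Z| = √(13.7² + 19.0²) = 23.4 Ω
∠Z = arctan(19.0/13.7) = 54.2°

54.2°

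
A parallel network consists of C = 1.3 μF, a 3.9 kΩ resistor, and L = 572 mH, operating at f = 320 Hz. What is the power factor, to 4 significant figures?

ω = 2πf = 2011 rad/s
X_L = ωL = 1150 Ω
X_C = 1/(ωC) = 382.6 Ω
Parallel: admittances add. Y = 1/R + 1/(jωL) + jωC
Y = (0.0002564 + j0.001744) S
|Y| = 0.001763 S → |Z| = 1/|Y| = 567.2 Ω, ∠Z = −∠Y = -81.64°
cos φ = cos(-81.64°) = 0.1454

0.1454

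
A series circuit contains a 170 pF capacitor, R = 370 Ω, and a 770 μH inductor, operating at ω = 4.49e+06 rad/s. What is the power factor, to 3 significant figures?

X_L = ωL = 3460 Ω
X_C = 1/(ωC) = 1310 Ω
Net reactance X = X_L − X_C = 2150 Ω
Z = 370 + j2150 Ω
|Z| = √(370² + 2150²) = 2180 Ω
∠Z = arctan(2150/370) = 80.2°
cos φ = cos(80.2°) = 0.170

0.170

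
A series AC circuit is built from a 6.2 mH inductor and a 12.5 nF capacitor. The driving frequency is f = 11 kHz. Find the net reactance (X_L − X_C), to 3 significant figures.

ω = 2πf = 69120 rad/s
X_L = ωL = 429 Ω
X_C = 1/(ωC) = 1160 Ω
X = 429 − 1160 = -729 Ω

-729 Ω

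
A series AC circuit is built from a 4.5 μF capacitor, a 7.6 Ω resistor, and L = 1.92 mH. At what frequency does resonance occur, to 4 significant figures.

ω₀ = 1/√(LC) = 1/√(0.00192 × 4.5e-06) = 10760 rad/s
f₀ = ω₀/(2π) = 1.712 kHz

1.712 kHz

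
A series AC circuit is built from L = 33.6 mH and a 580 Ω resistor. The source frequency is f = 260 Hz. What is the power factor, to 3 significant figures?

0.996

ω = 2πf = 1634 rad/s
X_L = ωL = 54.9 Ω
Z = 580 + j54.9 Ω
|Z| = √(580² + 54.9²) = 583 Ω
∠Z = arctan(54.9/580) = 5.41°
cos φ = cos(5.41°) = 0.996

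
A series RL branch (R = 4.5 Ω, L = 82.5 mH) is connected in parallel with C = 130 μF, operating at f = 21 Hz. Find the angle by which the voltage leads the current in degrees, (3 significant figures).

ω = 2πf = 131.9 rad/s
X_L = ωL = 10.9 Ω
X_C = 1/(ωC) = 58.3 Ω
Branch 1 (R+jX_L): Z₁ = 4.50 + j10.9 Ω, |Z₁| = 11.8 Ω
Branch 2 (−jX_C): Z₂ = −j58.3 Ω
Parallel: Z = Z₁Z₂/(Z₁+Z₂), |Z| = 14.4 Ω, ∠Z = 62.1°

62.1°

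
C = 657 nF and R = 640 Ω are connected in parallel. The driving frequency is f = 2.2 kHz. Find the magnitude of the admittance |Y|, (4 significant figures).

ω = 2πf = 13820 rad/s
X_C = 1/(ωC) = 110.1 Ω
Parallel: admittances add. Y = 1/R + jωC
Y = (0.001563 + j0.009082) S
|Y| = 0.009215 S → |Z| = 1/|Y| = 108.5 Ω, ∠Z = −∠Y = -80.24°

9.215 mS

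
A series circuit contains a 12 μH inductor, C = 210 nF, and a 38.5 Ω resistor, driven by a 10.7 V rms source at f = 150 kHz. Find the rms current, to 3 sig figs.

274 mA

ω = 2πf = 942500 rad/s
X_L = ωL = 11.3 Ω
X_C = 1/(ωC) = 5.05 Ω
Net reactance X = X_L − X_C = 6.26 Ω
Z = 38.5 + j6.26 Ω
|Z| = √(38.5² + 6.26²) = 39.0 Ω
I = V/|Z| = 10.7/39.0 = 274 mA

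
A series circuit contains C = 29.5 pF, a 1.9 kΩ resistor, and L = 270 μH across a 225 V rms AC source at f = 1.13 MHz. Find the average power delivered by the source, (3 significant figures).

ω = 2πf = 7.1e+06 rad/s
X_L = ωL = 1920 Ω
X_C = 1/(ωC) = 4770 Ω
Net reactance X = X_L − X_C = -2860 Ω
Z = 1900 − j2860 Ω
|Z| = √(1900² + 2860²) = 3430 Ω
∠Z = arctan(-2860/1900) = -56.4°
I = V/|Z| = 65.6 mA
P = VI cos φ = 225 × 0.0656 × cos(-56.4°) = 8.17 W

8.17 W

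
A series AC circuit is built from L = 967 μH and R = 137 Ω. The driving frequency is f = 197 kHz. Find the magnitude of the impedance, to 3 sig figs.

1200 Ω

ω = 2πf = 1.238e+06 rad/s
X_L = ωL = 1200 Ω
Z = 137 + j1200 Ω
|Z| = √(137² + 1200²) = 1200 Ω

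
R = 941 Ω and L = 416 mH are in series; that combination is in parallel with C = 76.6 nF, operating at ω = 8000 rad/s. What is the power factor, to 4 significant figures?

0.2289

X_L = ωL = 3328 Ω
X_C = 1/(ωC) = 1632 Ω
Branch 1 (R+jX_L): Z₁ = 941.0 + j3328 Ω, |Z₁| = 3458 Ω
Branch 2 (−jX_C): Z₂ = −j1632 Ω
Parallel: Z = Z₁Z₂/(Z₁+Z₂), |Z| = 2910 Ω, ∠Z = -76.77°
cos φ = cos(-76.77°) = 0.2289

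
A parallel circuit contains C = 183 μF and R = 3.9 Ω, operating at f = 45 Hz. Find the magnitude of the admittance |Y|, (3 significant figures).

262 mS

ω = 2πf = 282.7 rad/s
X_C = 1/(ωC) = 19.3 Ω
Parallel: admittances add. Y = 1/R + jωC
Y = (0.256 + j0.0517) S
|Y| = 0.262 S → |Z| = 1/|Y| = 3.82 Ω, ∠Z = −∠Y = -11.4°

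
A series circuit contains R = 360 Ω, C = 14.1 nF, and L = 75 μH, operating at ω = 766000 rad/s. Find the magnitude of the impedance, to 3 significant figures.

362 Ω

X_L = ωL = 57.4 Ω
X_C = 1/(ωC) = 92.6 Ω
Net reactance X = X_L − X_C = -35.1 Ω
Z = 360 − j35.1 Ω
|Z| = √(360² + 35.1²) = 362 Ω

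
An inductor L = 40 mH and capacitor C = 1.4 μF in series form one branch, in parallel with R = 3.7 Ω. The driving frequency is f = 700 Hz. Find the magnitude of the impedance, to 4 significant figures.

3.569 Ω

ω = 2πf = 4398 rad/s
X_L = ωL = 175.9 Ω
X_C = 1/(ωC) = 162.4 Ω
Branch 1: Z₁ = R = 3.700 Ω
Branch 2 (series LC): Z₂ = j(X_L − X_C) = j13.53 Ω
Parallel: Z = Z₁Z₂/(Z₁+Z₂), |Z| = 3.569 Ω, ∠Z = 15.30°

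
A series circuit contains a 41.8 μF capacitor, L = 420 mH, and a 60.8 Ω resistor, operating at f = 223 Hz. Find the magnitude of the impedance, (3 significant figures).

575 Ω

ω = 2πf = 1401 rad/s
X_L = ωL = 588 Ω
X_C = 1/(ωC) = 17.1 Ω
Net reactance X = X_L − X_C = 571 Ω
Z = 60.8 + j571 Ω
|Z| = √(60.8² + 571²) = 575 Ω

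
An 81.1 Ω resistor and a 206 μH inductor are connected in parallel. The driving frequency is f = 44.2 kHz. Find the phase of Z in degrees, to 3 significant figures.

54.8°

ω = 2πf = 277700 rad/s
X_L = ωL = 57.2 Ω
Parallel: admittances add. Y = 1/R + 1/(jωL)
Y = (0.0123 − j0.0175) S
|Y| = 0.0214 S → |Z| = 1/|Y| = 46.7 Ω, ∠Z = −∠Y = 54.8°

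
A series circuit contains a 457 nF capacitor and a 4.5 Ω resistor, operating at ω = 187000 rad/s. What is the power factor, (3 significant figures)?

0.359

X_C = 1/(ωC) = 11.7 Ω
Z = 4.50 − j11.7 Ω
|Z| = √(4.50² + 11.7²) = 12.5 Ω
∠Z = arctan(-11.7/4.50) = -69.0°
cos φ = cos(-69.0°) = 0.359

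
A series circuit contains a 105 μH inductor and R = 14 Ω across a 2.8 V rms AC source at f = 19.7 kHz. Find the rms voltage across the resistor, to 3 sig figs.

2.05 V

ω = 2πf = 123800 rad/s
X_L = ωL = 13.0 Ω
Z = 14.0 + j13.0 Ω
|Z| = √(14.0² + 13.0²) = 19.1 Ω
I = V/|Z| = 147 mA
V_R = I·|Z_R| = 0.147 × 14.0 = 2.05 V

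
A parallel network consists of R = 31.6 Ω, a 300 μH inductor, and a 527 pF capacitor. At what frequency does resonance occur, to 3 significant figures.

400 kHz

ω₀ = 1/√(LC) = 1/√(0.0003 × 5.27e-10) = 2.515e+06 rad/s
f₀ = ω₀/(2π) = 400 kHz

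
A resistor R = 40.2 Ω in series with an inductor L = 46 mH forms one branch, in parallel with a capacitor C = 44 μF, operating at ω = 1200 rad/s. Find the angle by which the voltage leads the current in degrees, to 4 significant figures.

-78.12°

X_L = ωL = 55.20 Ω
X_C = 1/(ωC) = 18.94 Ω
Branch 1 (R+jX_L): Z₁ = 40.20 + j55.20 Ω, |Z₁| = 68.29 Ω
Branch 2 (−jX_C): Z₂ = −j18.94 Ω
Parallel: Z = Z₁Z₂/(Z₁+Z₂), |Z| = 23.89 Ω, ∠Z = -78.12°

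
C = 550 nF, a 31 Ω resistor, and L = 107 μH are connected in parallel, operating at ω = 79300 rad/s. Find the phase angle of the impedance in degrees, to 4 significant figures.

66.51°

X_L = ωL = 8.485 Ω
X_C = 1/(ωC) = 22.93 Ω
Parallel: admittances add. Y = 1/R + 1/(jωL) + jωC
Y = (0.03226 − j0.07424) S
|Y| = 0.08094 S → |Z| = 1/|Y| = 12.35 Ω, ∠Z = −∠Y = 66.51°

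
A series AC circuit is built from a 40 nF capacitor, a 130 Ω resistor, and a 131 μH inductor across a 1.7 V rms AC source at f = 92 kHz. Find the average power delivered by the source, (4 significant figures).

ω = 2πf = 578100 rad/s
X_L = ωL = 75.72 Ω
X_C = 1/(ωC) = 43.25 Ω
Net reactance X = X_L − X_C = 32.48 Ω
Z = 130.0 + j32.48 Ω
|Z| = √(130.0² + 32.48²) = 134.0 Ω
∠Z = arctan(32.48/130.0) = 14.03°
I = V/|Z| = 12.69 mA
P = VI cos φ = 1.7 × 0.01269 × cos(14.03°) = 20.92 mW

20.92 mW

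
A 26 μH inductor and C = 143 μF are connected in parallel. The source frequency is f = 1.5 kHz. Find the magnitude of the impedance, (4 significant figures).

0.3659 Ω

ω = 2πf = 9425 rad/s
X_L = ωL = 0.2450 Ω
X_C = 1/(ωC) = 0.7420 Ω
Parallel: admittances add. Y = 1/(jωL) + jωC
Y = (0 − j2.733) S
|Y| = 2.733 S → |Z| = 1/|Y| = 0.3659 Ω, ∠Z = −∠Y = 90.00°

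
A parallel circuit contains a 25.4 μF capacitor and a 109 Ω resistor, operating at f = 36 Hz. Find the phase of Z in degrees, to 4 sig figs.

ω = 2πf = 226.2 rad/s
X_C = 1/(ωC) = 174.1 Ω
Parallel: admittances add. Y = 1/R + jωC
Y = (0.009174 + j0.005745) S
|Y| = 0.01082 S → |Z| = 1/|Y| = 92.38 Ω, ∠Z = −∠Y = -32.06°

-32.06°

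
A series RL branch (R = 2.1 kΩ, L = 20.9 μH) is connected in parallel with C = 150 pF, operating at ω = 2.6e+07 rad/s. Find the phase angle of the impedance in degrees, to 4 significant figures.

X_L = ωL = 543.4 Ω
X_C = 1/(ωC) = 256.4 Ω
Branch 1 (R+jX_L): Z₁ = 2100 + j543.4 Ω, |Z₁| = 2169 Ω
Branch 2 (−jX_C): Z₂ = −j256.4 Ω
Parallel: Z = Z₁Z₂/(Z₁+Z₂), |Z| = 262.4 Ω, ∠Z = -83.27°

-83.27°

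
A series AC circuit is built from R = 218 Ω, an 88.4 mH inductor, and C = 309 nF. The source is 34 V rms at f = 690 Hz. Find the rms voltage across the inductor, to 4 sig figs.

30.76 V

ω = 2πf = 4335 rad/s
X_L = ωL = 383.2 Ω
X_C = 1/(ωC) = 746.5 Ω
Net reactance X = X_L − X_C = -363.2 Ω
Z = 218.0 − j363.2 Ω
|Z| = √(218.0² + 363.2²) = 423.6 Ω
I = V/|Z| = 80.26 mA
V_L = I·|Z_L| = 0.08026 × 383.2 = 30.76 V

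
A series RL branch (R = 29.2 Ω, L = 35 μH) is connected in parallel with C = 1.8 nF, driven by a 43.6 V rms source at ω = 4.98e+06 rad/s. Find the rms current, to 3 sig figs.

153 mA

X_L = ωL = 174 Ω
X_C = 1/(ωC) = 112 Ω
Branch 1 (R+jX_L): Z₁ = 29.2 + j174 Ω, |Z₁| = 177 Ω
Branch 2 (−jX_C): Z₂ = −j112 Ω
Parallel: Z = Z₁Z₂/(Z₁+Z₂), |Z| = 285 Ω, ∠Z = -74.6°
I = V/|Z| = 43.6/285 = 153 mA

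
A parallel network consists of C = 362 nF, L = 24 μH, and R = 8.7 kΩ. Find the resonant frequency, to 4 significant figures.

ω₀ = 1/√(LC) = 1/√(2.4e-05 × 3.62e-07) = 339300 rad/s
f₀ = ω₀/(2π) = 54.00 kHz

54.00 kHz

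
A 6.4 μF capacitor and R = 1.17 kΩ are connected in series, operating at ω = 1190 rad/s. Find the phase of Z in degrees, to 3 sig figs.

-6.40°

X_C = 1/(ωC) = 131 Ω
Z = 1170 − j131 Ω
|Z| = √(1170² + 131²) = 1180 Ω
∠Z = arctan(-131/1170) = -6.40°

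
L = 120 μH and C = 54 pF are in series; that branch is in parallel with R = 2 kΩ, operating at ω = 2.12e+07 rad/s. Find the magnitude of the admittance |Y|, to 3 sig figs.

780 μS

X_L = ωL = 2540 Ω
X_C = 1/(ωC) = 874 Ω
Branch 1: Z₁ = R = 2000 Ω
Branch 2 (series LC): Z₂ = j(X_L − X_C) = j1670 Ω
Parallel: Z = Z₁Z₂/(Z₁+Z₂), |Z| = 1280 Ω, ∠Z = 50.1°
|Y| = 1/|Z| = 780 μS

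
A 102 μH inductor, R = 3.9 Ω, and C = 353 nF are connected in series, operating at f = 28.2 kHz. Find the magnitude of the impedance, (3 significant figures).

ω = 2πf = 177200 rad/s
X_L = ωL = 18.1 Ω
X_C = 1/(ωC) = 16.0 Ω
Net reactance X = X_L − X_C = 2.08 Ω
Z = 3.90 + j2.08 Ω
|Z| = √(3.90² + 2.08²) = 4.42 Ω

4.42 Ω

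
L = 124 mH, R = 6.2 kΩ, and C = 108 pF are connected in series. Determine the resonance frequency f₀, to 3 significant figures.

ω₀ = 1/√(LC) = 1/√(0.124 × 1.08e-10) = 273300 rad/s
f₀ = ω₀/(2π) = 43.5 kHz

43.5 kHz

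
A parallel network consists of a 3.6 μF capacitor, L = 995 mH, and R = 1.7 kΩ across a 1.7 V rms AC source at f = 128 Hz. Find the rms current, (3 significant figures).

2.97 mA

ω = 2πf = 804.2 rad/s
X_L = ωL = 800 Ω
X_C = 1/(ωC) = 345 Ω
Parallel: admittances add. Y = 1/R + 1/(jωL) + jωC
Y = (0.000588 + j0.00165) S
|Y| = 0.00175 S → |Z| = 1/|Y| = 572 Ω, ∠Z = −∠Y = -70.3°
I = V/|Z| = 1.7/572 = 2.97 mA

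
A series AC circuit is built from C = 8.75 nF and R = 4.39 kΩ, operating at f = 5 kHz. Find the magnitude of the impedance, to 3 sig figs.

ω = 2πf = 31420 rad/s
X_C = 1/(ωC) = 3640 Ω
Z = 4390 − j3640 Ω
|Z| = √(4390² + 3640²) = 5700 Ω

5700 Ω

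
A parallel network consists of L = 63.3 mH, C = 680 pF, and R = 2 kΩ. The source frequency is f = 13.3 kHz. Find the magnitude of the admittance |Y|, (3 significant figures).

517 μS

ω = 2πf = 83570 rad/s
X_L = ωL = 5290 Ω
X_C = 1/(ωC) = 17600 Ω
Parallel: admittances add. Y = 1/R + 1/(jωL) + jωC
Y = (0.000500 − j0.000132) S
|Y| = 0.000517 S → |Z| = 1/|Y| = 1930 Ω, ∠Z = −∠Y = 14.8°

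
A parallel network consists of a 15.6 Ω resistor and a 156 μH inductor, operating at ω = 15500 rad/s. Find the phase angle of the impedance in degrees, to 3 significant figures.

81.2°

X_L = ωL = 2.42 Ω
Parallel: admittances add. Y = 1/R + 1/(jωL)
Y = (0.0641 − j0.414) S
|Y| = 0.419 S → |Z| = 1/|Y| = 2.39 Ω, ∠Z = −∠Y = 81.2°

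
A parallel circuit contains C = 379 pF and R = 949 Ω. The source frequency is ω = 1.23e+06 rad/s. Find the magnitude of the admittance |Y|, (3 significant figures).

X_C = 1/(ωC) = 2150 Ω
Parallel: admittances add. Y = 1/R + jωC
Y = (0.00105 + j0.000466) S
|Y| = 0.00115 S → |Z| = 1/|Y| = 868 Ω, ∠Z = −∠Y = -23.9°

1.15 mS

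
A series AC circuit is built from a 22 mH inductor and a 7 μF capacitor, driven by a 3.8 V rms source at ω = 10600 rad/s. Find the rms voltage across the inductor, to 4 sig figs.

4.033 V

X_L = ωL = 233.2 Ω
X_C = 1/(ωC) = 13.48 Ω
Net reactance X = X_L − X_C = 219.7 Ω
Z = j219.7 Ω
|Z| = √(0² + 219.7²) = 219.7 Ω
I = V/|Z| = 17.29 mA
V_L = I·|Z_L| = 0.01729 × 233.2 = 4.033 V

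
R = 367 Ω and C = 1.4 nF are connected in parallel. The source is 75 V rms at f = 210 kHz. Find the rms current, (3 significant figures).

247 mA

ω = 2πf = 1.319e+06 rad/s
X_C = 1/(ωC) = 541 Ω
Parallel: admittances add. Y = 1/R + jωC
Y = (0.00272 + j0.00185) S
|Y| = 0.00329 S → |Z| = 1/|Y| = 304 Ω, ∠Z = −∠Y = -34.1°
I = V/|Z| = 75/304 = 247 mA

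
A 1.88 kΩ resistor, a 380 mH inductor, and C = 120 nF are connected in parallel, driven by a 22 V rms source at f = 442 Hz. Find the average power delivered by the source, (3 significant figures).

257 mW

ω = 2πf = 2777 rad/s
X_L = ωL = 1060 Ω
X_C = 1/(ωC) = 3000 Ω
Parallel: admittances add. Y = 1/R + 1/(jωL) + jωC
Y = (0.000532 − j0.000614) S
|Y| = 0.000813 S → |Z| = 1/|Y| = 1230 Ω, ∠Z = −∠Y = 49.1°
I = V/|Z| = 17.9 mA
P = VI cos φ = 22 × 0.0179 × cos(49.1°) = 257 mW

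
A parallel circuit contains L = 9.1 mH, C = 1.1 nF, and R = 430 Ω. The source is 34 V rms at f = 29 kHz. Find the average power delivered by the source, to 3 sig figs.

ω = 2πf = 182200 rad/s
X_L = ωL = 1660 Ω
X_C = 1/(ωC) = 4990 Ω
Parallel: admittances add. Y = 1/R + 1/(jωL) + jωC
Y = (0.00233 − j0.000403) S
|Y| = 0.00236 S → |Z| = 1/|Y| = 424 Ω, ∠Z = −∠Y = 9.82°
I = V/|Z| = 80.2 mA
P = VI cos φ = 34 × 0.0802 × cos(9.82°) = 2.69 W

2.69 W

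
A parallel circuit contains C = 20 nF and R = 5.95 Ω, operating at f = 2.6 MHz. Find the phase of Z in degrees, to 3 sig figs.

-62.8°

ω = 2πf = 1.634e+07 rad/s
X_C = 1/(ωC) = 3.06 Ω
Parallel: admittances add. Y = 1/R + jωC
Y = (0.168 + j0.327) S
|Y| = 0.367 S → |Z| = 1/|Y| = 2.72 Ω, ∠Z = −∠Y = -62.8°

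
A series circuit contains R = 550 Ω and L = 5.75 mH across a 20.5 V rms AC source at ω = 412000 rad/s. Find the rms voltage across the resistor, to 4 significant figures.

4.636 V

X_L = ωL = 2369 Ω
Z = 550.0 + j2369 Ω
|Z| = √(550.0² + 2369²) = 2432 Ω
I = V/|Z| = 8.429 mA
V_R = I·|Z_R| = 0.008429 × 550.0 = 4.636 V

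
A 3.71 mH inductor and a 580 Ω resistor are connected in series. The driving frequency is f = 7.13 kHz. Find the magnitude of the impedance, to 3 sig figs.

ω = 2πf = 44800 rad/s
X_L = ωL = 166 Ω
Z = 580 + j166 Ω
|Z| = √(580² + 166²) = 603 Ω

603 Ω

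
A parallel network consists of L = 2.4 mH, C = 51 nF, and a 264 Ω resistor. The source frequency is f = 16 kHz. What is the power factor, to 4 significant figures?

ω = 2πf = 100500 rad/s
X_L = ωL = 241.3 Ω
X_C = 1/(ωC) = 195.0 Ω
Parallel: admittances add. Y = 1/R + 1/(jωL) + jωC
Y = (0.003788 + j0.0009824) S
|Y| = 0.003913 S → |Z| = 1/|Y| = 255.5 Ω, ∠Z = −∠Y = -14.54°
cos φ = cos(-14.54°) = 0.9680

0.9680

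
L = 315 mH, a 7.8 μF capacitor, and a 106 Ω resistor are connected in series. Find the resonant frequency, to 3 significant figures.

ω₀ = 1/√(LC) = 1/√(0.315 × 7.8e-06) = 638.0 rad/s
f₀ = ω₀/(2π) = 102 Hz

102 Hz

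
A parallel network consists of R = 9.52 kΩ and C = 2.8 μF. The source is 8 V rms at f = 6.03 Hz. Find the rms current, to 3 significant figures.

1.19 mA

ω = 2πf = 37.89 rad/s
X_C = 1/(ωC) = 9430 Ω
Parallel: admittances add. Y = 1/R + jωC
Y = (0.000105 + j0.000106) S
|Y| = 0.000149 S → |Z| = 1/|Y| = 6700 Ω, ∠Z = −∠Y = -45.3°
I = V/|Z| = 8/6700 = 1.19 mA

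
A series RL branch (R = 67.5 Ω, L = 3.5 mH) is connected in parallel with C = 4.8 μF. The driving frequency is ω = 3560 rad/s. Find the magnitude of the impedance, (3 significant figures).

49.2 Ω

X_L = ωL = 12.5 Ω
X_C = 1/(ωC) = 58.5 Ω
Branch 1 (R+jX_L): Z₁ = 67.5 + j12.5 Ω, |Z₁| = 68.6 Ω
Branch 2 (−jX_C): Z₂ = −j58.5 Ω
Parallel: Z = Z₁Z₂/(Z₁+Z₂), |Z| = 49.2 Ω, ∠Z = -45.2°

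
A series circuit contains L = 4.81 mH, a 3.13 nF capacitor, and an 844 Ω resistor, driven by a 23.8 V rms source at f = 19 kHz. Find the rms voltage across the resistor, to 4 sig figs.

ω = 2πf = 119400 rad/s
X_L = ωL = 574.2 Ω
X_C = 1/(ωC) = 2676 Ω
Net reactance X = X_L − X_C = -2102 Ω
Z = 844.0 − j2102 Ω
|Z| = √(844.0² + 2102²) = 2265 Ω
I = V/|Z| = 10.51 mA
V_R = I·|Z_R| = 0.01051 × 844.0 = 8.868 V

8.868 V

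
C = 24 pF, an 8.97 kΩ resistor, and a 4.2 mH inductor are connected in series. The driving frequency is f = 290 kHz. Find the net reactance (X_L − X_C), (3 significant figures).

ω = 2πf = 1.822e+06 rad/s
X_L = ωL = 7650 Ω
X_C = 1/(ωC) = 22900 Ω
X = 7650 − 22900 = -15200 Ω

-15200 Ω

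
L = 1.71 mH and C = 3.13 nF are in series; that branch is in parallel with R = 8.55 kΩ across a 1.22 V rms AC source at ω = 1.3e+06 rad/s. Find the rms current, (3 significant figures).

633 μA

X_L = ωL = 2220 Ω
X_C = 1/(ωC) = 246 Ω
Branch 1: Z₁ = R = 8550 Ω
Branch 2 (series LC): Z₂ = j(X_L − X_C) = j1980 Ω
Parallel: Z = Z₁Z₂/(Z₁+Z₂), |Z| = 1930 Ω, ∠Z = 77.0°
I = V/|Z| = 1.22/1930 = 633 μA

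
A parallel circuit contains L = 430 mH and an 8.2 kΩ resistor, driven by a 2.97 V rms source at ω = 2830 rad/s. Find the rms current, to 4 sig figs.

2.467 mA

X_L = ωL = 1217 Ω
Parallel: admittances add. Y = 1/R + 1/(jωL)
Y = (0.0001220 − j0.0008218) S
|Y| = 0.0008308 S → |Z| = 1/|Y| = 1204 Ω, ∠Z = −∠Y = 81.56°
I = V/|Z| = 2.97/1204 = 2.467 mA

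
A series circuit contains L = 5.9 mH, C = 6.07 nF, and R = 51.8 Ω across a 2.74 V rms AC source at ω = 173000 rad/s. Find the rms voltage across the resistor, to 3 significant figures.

1.65 V

X_L = ωL = 1020 Ω
X_C = 1/(ωC) = 952 Ω
Net reactance X = X_L − X_C = 68.4 Ω
Z = 51.8 + j68.4 Ω
|Z| = √(51.8² + 68.4²) = 85.8 Ω
I = V/|Z| = 31.9 mA
V_R = I·|Z_R| = 0.0319 × 51.8 = 1.65 V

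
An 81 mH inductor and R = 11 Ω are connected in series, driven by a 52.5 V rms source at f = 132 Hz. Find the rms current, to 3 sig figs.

771 mA

ω = 2πf = 829.4 rad/s
X_L = ωL = 67.2 Ω
Z = 11.0 + j67.2 Ω
|Z| = √(11.0² + 67.2²) = 68.1 Ω
I = V/|Z| = 52.5/68.1 = 771 mA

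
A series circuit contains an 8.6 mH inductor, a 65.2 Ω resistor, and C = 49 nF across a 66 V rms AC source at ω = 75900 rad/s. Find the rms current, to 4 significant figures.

X_L = ωL = 652.7 Ω
X_C = 1/(ωC) = 268.9 Ω
Net reactance X = X_L − X_C = 383.9 Ω
Z = 65.20 + j383.9 Ω
|Z| = √(65.20² + 383.9²) = 389.4 Ω
I = V/|Z| = 66/389.4 = 169.5 mA

169.5 mA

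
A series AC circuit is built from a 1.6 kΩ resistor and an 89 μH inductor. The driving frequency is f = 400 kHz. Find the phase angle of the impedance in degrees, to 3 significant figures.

ω = 2πf = 2.513e+06 rad/s
X_L = ωL = 224 Ω
Z = 1600 + j224 Ω
|Z| = √(1600² + 224²) = 1620 Ω
∠Z = arctan(224/1600) = 7.96°

7.96°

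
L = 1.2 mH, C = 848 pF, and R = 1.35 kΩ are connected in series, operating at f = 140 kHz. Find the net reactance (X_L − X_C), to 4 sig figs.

-285.0 Ω

ω = 2πf = 879600 rad/s
X_L = ωL = 1056 Ω
X_C = 1/(ωC) = 1341 Ω
X = 1056 − 1341 = -285.0 Ω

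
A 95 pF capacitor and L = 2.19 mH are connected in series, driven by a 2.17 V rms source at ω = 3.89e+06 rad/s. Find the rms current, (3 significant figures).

X_L = ωL = 8520 Ω
X_C = 1/(ωC) = 2710 Ω
Net reactance X = X_L − X_C = 5810 Ω
Z = j5810 Ω
|Z| = √(0² + 5810²) = 5810 Ω
I = V/|Z| = 2.17/5810 = 373 μA

373 μA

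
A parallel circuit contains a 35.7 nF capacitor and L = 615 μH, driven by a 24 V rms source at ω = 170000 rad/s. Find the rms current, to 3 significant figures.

X_L = ωL = 105 Ω
X_C = 1/(ωC) = 165 Ω
Parallel: admittances add. Y = 1/(jωL) + jωC
Y = (0 − j0.00350) S
|Y| = 0.00350 S → |Z| = 1/|Y| = 286 Ω, ∠Z = −∠Y = 90.0°
I = V/|Z| = 24/286 = 83.9 mA

83.9 mA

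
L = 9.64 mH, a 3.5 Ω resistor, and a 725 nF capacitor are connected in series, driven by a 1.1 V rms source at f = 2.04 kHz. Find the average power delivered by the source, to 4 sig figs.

15.88 mW

ω = 2πf = 12820 rad/s
X_L = ωL = 123.6 Ω
X_C = 1/(ωC) = 107.6 Ω
Net reactance X = X_L − X_C = 15.95 Ω
Z = 3.500 + j15.95 Ω
|Z| = √(3.500² + 15.95²) = 16.33 Ω
∠Z = arctan(15.95/3.500) = 77.63°
I = V/|Z| = 67.35 mA
P = VI cos φ = 1.1 × 0.06735 × cos(77.63°) = 15.88 mW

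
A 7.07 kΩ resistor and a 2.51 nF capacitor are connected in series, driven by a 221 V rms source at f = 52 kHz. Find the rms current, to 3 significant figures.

ω = 2πf = 326700 rad/s
X_C = 1/(ωC) = 1220 Ω
Z = 7070 − j1220 Ω
|Z| = √(7070² + 1220²) = 7170 Ω
I = V/|Z| = 221/7170 = 30.8 mA

30.8 mA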